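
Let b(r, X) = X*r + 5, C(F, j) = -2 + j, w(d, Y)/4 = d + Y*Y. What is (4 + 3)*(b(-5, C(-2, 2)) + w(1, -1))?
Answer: 91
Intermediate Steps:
w(d, Y) = 4*d + 4*Y**2 (w(d, Y) = 4*(d + Y*Y) = 4*(d + Y**2) = 4*d + 4*Y**2)
b(r, X) = 5 + X*r
(4 + 3)*(b(-5, C(-2, 2)) + w(1, -1)) = (4 + 3)*((5 + (-2 + 2)*(-5)) + (4*1 + 4*(-1)**2)) = 7*((5 + 0*(-5)) + (4 + 4*1)) = 7*((5 + 0) + (4 + 4)) = 7*(5 + 8) = 7*13 = 91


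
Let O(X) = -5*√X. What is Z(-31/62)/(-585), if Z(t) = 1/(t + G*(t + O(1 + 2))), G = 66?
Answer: -134/761851935 + 88*√3/50790129 ≈ 2.8251e-6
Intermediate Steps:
Z(t) = 1/(-330*√3 + 67*t) (Z(t) = 1/(t + 66*(t - 5*√(1 + 2))) = 1/(t + 66*(t - 5*√3)) = 1/(t + (-330*√3 + 66*t)) = 1/(-330*√3 + 67*t))
Z(-31/62)/(-585) = 1/(-330*√3 + 67*(-31/62)*(-585)) = -1/585/(-330*√3 + 67*(-31*1/62)) = -1/585/(-330*√3 + 67*(-½)) = -1/585/(-330*√3 - 67/2) = -1/585/(-67/2 - 330*√3) = -1/(585*(-67/2 - 330*√3))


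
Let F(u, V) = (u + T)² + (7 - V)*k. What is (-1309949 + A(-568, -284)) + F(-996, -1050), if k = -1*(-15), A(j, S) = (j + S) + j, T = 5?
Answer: -313433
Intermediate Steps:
A(j, S) = S + 2*j (A(j, S) = (S + j) + j = S + 2*j)
k = 15
F(u, V) = 105 + (5 + u)² - 15*V (F(u, V) = (u + 5)² + (7 - V)*15 = (5 + u)² + (105 - 15*V) = 105 + (5 + u)² - 15*V)
(-1309949 + A(-568, -284)) + F(-996, -1050) = (-1309949 + (-284 + 2*(-568))) + (105 + (5 - 996)² - 15*(-1050)) = (-1309949 + (-284 - 1136)) + (105 + (-991)² + 15750) = (-1309949 - 1420) + (105 + 982081 + 15750) = -1311369 + 997936 = -313433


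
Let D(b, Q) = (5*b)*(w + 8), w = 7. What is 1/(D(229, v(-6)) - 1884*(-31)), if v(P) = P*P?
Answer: 1/75579 ≈ 1.3231e-5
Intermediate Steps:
v(P) = P²
D(b, Q) = 75*b (D(b, Q) = (5*b)*(7 + 8) = (5*b)*15 = 75*b)
1/(D(229, v(-6)) - 1884*(-31)) = 1/(75*229 - 1884*(-31)) = 1/(17175 + 58404) = 1/75579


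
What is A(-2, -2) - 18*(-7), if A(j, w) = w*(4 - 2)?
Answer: 122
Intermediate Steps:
A(j, w) = 2*w (A(j, w) = w*2 = 2*w)
A(-2, -2) - 18*(-7) = 2*(-2) - 18*(-7) = -4 + 126 = 122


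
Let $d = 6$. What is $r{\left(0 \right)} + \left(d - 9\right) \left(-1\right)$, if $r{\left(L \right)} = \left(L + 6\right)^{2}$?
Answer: $39$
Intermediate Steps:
$r{\left(L \right)} = \left(6 + L\right)^{2}$
$r{\left(0 \right)} + \left(d - 9\right) \left(-1\right) = \left(6 + 0\right)^{2} + \left(6 - 9\right) \left(-1\right) = 6^{2} - -3 = 36 + 3 = 39$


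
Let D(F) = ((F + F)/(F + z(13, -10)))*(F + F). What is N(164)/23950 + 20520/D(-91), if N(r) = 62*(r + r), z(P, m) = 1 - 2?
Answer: -5567519792/99164975 ≈ -56.144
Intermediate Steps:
z(P, m) = -1
N(r) = 124*r (N(r) = 62*(2*r) = 124*r)
D(F) = 4*F²/(-1 + F) (D(F) = ((F + F)/(F - 1))*(F + F) = ((2*F)/(-1 + F))*(2*F) = (2*F/(-1 + F))*(2*F) = 4*F²/(-1 + F))
N(164)/23950 + 20520/D(-91) = (124*164)/23950 + 20520/((4*(-91)²/(-1 - 91))) = 20336*(1/23950) + 20520/((4*8281/(-92))) = 10168/11975 + 20520/((4*8281*(-1/92))) = 10168/11975 + 20520/(-8281/23) = 10168/11975 + 20520*(-23/8281) = 10168/11975 - 471960/8281 = -5567519792/99164975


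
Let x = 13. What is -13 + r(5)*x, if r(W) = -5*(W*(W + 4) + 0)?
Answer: -2938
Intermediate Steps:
r(W) = -5*W*(4 + W) (r(W) = -5*(W*(4 + W) + 0) = -5*W*(4 + W))
-13 + r(5)*x = -13 - 5*5*(4 + 5)*13 = -13 - 5*5*9*13 = -13 - 225*13 = -13 - 2925 = -2938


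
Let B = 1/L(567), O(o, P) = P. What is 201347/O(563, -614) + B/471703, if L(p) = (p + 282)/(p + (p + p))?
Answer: -26878203107165/81964056686 ≈ -327.93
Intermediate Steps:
L(p) = (282 + p)/(3*p) (L(p) = (282 + p)/(p + 2*p) = (282 + p)/((3*p)) = (282 + p)*(1/(3*p)) = (282 + p)/(3*p))
B = 567/283 (B = 1/((⅓)*(282 + 567)/567) = 1/((⅓)*(1/567)*849) = 1/(283/567) = 567/283 ≈ 2.0035)
201347/O(563, -614) + B/471703 = 201347/(-614) + (567/283)/471703 = 201347*(-1/614) + (567/283)*(1/471703) = -201347/614 + 567/133491949 = -26878203107165/81964056686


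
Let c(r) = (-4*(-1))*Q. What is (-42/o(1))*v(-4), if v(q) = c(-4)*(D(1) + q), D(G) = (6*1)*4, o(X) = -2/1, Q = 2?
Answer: 3360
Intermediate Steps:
o(X) = -2 (o(X) = -2*1 = -2)
D(G) = 24 (D(G) = 6*4 = 24)
c(r) = 8 (c(r) = -4*(-1)*2 = 4*2 = 8)
v(q) = 192 + 8*q (v(q) = 8*(24 + q) = 192 + 8*q)
(-42/o(1))*v(-4) = (-42/(-2))*(192 + 8*(-4)) = (-42*(-½))*(192 - 32) = 21*160 = 3360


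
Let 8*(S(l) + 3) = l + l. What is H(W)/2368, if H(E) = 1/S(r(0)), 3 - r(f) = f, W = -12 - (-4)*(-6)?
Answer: -1/5328 ≈ -0.00018769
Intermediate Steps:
W = -36 (W = -12 - 1*24 = -12 - 24 = -36)
r(f) = 3 - f
S(l) = -3 + l/4 (S(l) = -3 + (l + l)/8 = -3 + (2*l)/8 = -3 + l/4)
H(E) = -4/9 (H(E) = 1/(-3 + (3 - 1*0)/4) = 1/(-3 + (3 + 0)/4) = 1/(-3 + (¼)*3) = 1/(-3 + ¾) = 1/(-9/4) = -4/9)
H(W)/2368 = -4/9/2368 = -4/9*1/2368 = -1/5328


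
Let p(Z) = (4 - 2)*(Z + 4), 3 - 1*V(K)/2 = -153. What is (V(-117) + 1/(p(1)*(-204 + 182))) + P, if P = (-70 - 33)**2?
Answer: 2402619/220 ≈ 10921.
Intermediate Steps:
V(K) = 312 (V(K) = 6 - 2*(-153) = 6 + 306 = 312)
p(Z) = 8 + 2*Z (p(Z) = 2*(4 + Z) = 8 + 2*Z)
P = 10609 (P = (-103)**2 = 10609)
(V(-117) + 1/(p(1)*(-204 + 182))) + P = (312 + 1/((8 + 2*1)*(-204 + 182))) + 10609 = (312 + 1/((8 + 2)*(-22))) + 10609 = (312 + 1/(10*(-22))) + 10609 = (312 + 1/(-220)) + 10609 = (312 - 1/220) + 10609 = 68639/220 + 10609 = 2402619/220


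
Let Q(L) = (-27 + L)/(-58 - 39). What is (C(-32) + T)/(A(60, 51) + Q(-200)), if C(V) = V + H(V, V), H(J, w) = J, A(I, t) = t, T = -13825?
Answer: -1347233/5174 ≈ -260.39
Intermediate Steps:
Q(L) = 27/97 - L/97 (Q(L) = (-27 + L)/(-97) = (-27 + L)*(-1/97) = 27/97 - L/97)
C(V) = 2*V (C(V) = V + V = 2*V)
(C(-32) + T)/(A(60, 51) + Q(-200)) = (2*(-32) - 13825)/(51 + (27/97 - 1/97*(-200))) = (-64 - 13825)/(51 + (27/97 + 200/97)) = -13889/(51 + 227/97) = -13889/5174/97 = -13889*97/5174 = -1347233/5174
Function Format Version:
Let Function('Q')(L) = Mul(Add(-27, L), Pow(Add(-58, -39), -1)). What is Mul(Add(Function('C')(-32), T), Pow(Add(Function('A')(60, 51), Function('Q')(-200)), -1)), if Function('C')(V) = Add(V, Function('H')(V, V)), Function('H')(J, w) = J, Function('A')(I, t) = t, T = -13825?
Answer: Rational(-1347233, 5174) ≈ -260.39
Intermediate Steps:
Function('Q')(L) = Add(Rational(27, 97), Mul(Rational(-1, 97), L)) (Function('Q')(L) = Mul(Add(-27, L), Pow(-97, -1)) = Mul(Add(-27, L), Rational(-1, 97)) = Add(Rational(27, 97), Mul(Rational(-1, 97), L)))
Function('C')(V) = Mul(2, V) (Function('C')(V) = Add(V, V) = Mul(2, V))
Mul(Add(Function('C')(-32), T), Pow(Add(Function('A')(60, 51), Function('Q')(-200)), -1)) = Mul(Add(Mul(2, -32), -13825), Pow(Add(51, Add(Rational(27, 97), Mul(Rational(-1, 97), -200))), -1)) = Mul(Add(-64, -13825), Pow(Add(51, Add(Rational(27, 97), Rational(200, 97))), -1)) = Mul(-13889, Pow(Add(51, Rational(227, 97)), -1)) = Mul(-13889, Pow(Rational(5174, 97), -1)) = Mul(-13889, Rational(97, 5174)) = Rational(-1347233, 5174)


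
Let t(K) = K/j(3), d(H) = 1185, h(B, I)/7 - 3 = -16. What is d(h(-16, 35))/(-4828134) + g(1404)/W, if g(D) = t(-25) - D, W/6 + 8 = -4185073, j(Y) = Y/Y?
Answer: -1904710202/10103065934427 ≈ -0.00018853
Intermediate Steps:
h(B, I) = -91 (h(B, I) = 21 + 7*(-16) = 21 - 112 = -91)
j(Y) = 1
t(K) = K (t(K) = K/1 = K*1 = K)
W = -25110486 (W = -48 + 6*(-4185073) = -48 - 25110438 = -25110486)
g(D) = -25 - D
d(h(-16, 35))/(-4828134) + g(1404)/W = 1185/(-4828134) + (-25 - 1*1404)/(-25110486) = 1185*(-1/4828134) + (-25 - 1404)*(-1/25110486) = -395/1609378 - 1429*(-1/25110486) = -395/1609378 + 1429/25110486 = -1904710202/10103065934427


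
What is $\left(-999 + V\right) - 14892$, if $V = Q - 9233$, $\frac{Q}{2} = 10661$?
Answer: $-3802$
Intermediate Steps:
$Q = 21322$ ($Q = 2 \cdot 10661 = 21322$)
$V = 12089$ ($V = 21322 - 9233 = 12089$)
$\left(-999 + V\right) - 14892 = \left(-999 + 12089\right) - 14892 = 11090 - 14892 = -3802$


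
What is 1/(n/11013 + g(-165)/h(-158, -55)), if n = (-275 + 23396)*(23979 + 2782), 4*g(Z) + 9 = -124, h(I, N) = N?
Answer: 807620/45374834183 ≈ 1.7799e-5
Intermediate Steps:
g(Z) = -133/4 (g(Z) = -9/4 + (¼)*(-124) = -9/4 - 31 = -133/4)
n = 618741081 (n = 23121*26761 = 618741081)
1/(n/11013 + g(-165)/h(-158, -55)) = 1/(618741081/11013 - 133/4/(-55)) = 1/(618741081*(1/11013) - 133/4*(-1/55)) = 1/(206247027/3671 + 133/220) = 1/(45374834183/807620) = 807620/45374834183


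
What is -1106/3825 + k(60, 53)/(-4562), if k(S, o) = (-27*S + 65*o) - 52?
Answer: -11827297/17449650 ≈ -0.67780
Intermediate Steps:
k(S, o) = -52 - 27*S + 65*o
-1106/3825 + k(60, 53)/(-4562) = -1106/3825 + (-52 - 27*60 + 65*53)/(-4562) = -1106*1/3825 + (-52 - 1620 + 3445)*(-1/4562) = -1106/3825 + 1773*(-1/4562) = -1106/3825 - 1773/4562 = -11827297/17449650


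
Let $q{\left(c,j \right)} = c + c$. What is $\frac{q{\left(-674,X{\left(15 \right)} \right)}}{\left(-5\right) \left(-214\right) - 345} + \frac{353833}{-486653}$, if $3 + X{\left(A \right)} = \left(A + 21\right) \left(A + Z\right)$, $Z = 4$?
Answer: $- \frac{912537169}{352823425} \approx -2.5864$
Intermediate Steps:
$X{\left(A \right)} = -3 + \left(4 + A\right) \left(21 + A\right)$ ($X{\left(A \right)} = -3 + \left(A + 21\right) \left(A + 4\right) = -3 + \left(21 + A\right) \left(4 + A\right) = -3 + \left(4 + A\right) \left(21 + A\right)$)
$q{\left(c,j \right)} = 2 c$
$\frac{q{\left(-674,X{\left(15 \right)} \right)}}{\left(-5\right) \left(-214\right) - 345} + \frac{353833}{-486653} = \frac{2 \left(-674\right)}{\left(-5\right) \left(-214\right) - 345} + \frac{353833}{-486653} = - \frac{1348}{1070 - 345} + 353833 \left(- \frac{1}{486653}\right) = - \frac{1348}{725} - \frac{353833}{486653} = - \frac{912537169}{352823425}$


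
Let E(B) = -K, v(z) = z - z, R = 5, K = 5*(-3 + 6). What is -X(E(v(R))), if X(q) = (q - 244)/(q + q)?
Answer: -259/30 ≈ -8.6333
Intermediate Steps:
K = 15 (K = 5*3 = 15)
v(z) = 0
E(B) = -15 (E(B) = -1*15 = -15)
X(q) = (-244 + q)/(2*q) (X(q) = (-244 + q)/((2*q)) = (-244 + q)*(1/(2*q)) = (-244 + q)/(2*q))
-X(E(v(R))) = -(-244 - 15)/(2*(-15)) = -(-1)*(-259)/(2*15) = -1*259/30 = -259/30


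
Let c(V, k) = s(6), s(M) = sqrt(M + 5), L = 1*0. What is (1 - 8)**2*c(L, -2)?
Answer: 49*sqrt(11) ≈ 162.51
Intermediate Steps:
L = 0
s(M) = sqrt(5 + M)
c(V, k) = sqrt(11) (c(V, k) = sqrt(5 + 6) = sqrt(11))
(1 - 8)**2*c(L, -2) = (1 - 8)**2*sqrt(11) = (-7)**2*sqrt(11) = 49*sqrt(11)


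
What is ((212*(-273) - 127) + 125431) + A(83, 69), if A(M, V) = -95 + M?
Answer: 67416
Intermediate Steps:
((212*(-273) - 127) + 125431) + A(83, 69) = ((212*(-273) - 127) + 125431) + (-95 + 83) = ((-57876 - 127) + 125431) - 12 = (-58003 + 125431) - 12 = 67428 - 12 = 67416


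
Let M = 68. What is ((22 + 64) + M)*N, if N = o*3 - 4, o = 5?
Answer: 1694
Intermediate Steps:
N = 11 (N = 5*3 - 4 = 15 - 4 = 11)
((22 + 64) + M)*N = ((22 + 64) + 68)*11 = (86 + 68)*11 = 154*11 = 1694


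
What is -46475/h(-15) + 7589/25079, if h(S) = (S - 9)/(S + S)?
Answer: -5827702269/100316 ≈ -58093.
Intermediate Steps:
h(S) = (-9 + S)/(2*S) (h(S) = (-9 + S)/((2*S)) = (-9 + S)*(1/(2*S)) = (-9 + S)/(2*S))
-46475/h(-15) + 7589/25079 = -46475*(-30/(-9 - 15)) + 7589/25079 = -46475/((½)*(-1/15)*(-24)) + 7589*(1/25079) = -46475/⅘ + 7589/25079 = -46475*5/4 + 7589/25079 = -232375/4 + 7589/25079 = -5827702269/100316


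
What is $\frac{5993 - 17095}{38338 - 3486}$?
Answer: $- \frac{5551}{17426} \approx -0.31855$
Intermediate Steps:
$\frac{5993 - 17095}{38338 - 3486} = - \frac{11102}{34852} = \left(-11102\right) \frac{1}{34852} = - \frac{5551}{17426}$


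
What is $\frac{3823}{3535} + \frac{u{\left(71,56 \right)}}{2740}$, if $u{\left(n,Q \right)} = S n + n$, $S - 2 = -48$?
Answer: $- \frac{163861}{1937180} \approx -0.084587$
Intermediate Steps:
$S = -46$ ($S = 2 - 48 = -46$)
$u{\left(n,Q \right)} = - 45 n$ ($u{\left(n,Q \right)} = - 46 n + n = - 45 n$)
$\frac{3823}{3535} + \frac{u{\left(71,56 \right)}}{2740} = \frac{3823}{3535} + \frac{\left(-45\right) 71}{2740} = 3823 \cdot \frac{1}{3535} - \frac{639}{548} = \frac{3823}{3535} - \frac{639}{548} = - \frac{163861}{1937180}$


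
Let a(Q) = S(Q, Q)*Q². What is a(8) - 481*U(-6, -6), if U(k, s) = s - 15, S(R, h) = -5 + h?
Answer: 10293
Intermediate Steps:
U(k, s) = -15 + s
a(Q) = Q²*(-5 + Q) (a(Q) = (-5 + Q)*Q² = Q²*(-5 + Q))
a(8) - 481*U(-6, -6) = 8²*(-5 + 8) - 481*(-15 - 6) = 64*3 - 481*(-21) = 192 + 10101 = 10293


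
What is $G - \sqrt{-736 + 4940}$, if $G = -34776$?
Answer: $-34776 - 2 \sqrt{1051} \approx -34841.0$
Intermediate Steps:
$G - \sqrt{-736 + 4940} = -34776 - \sqrt{-736 + 4940} = -34776 - \sqrt{4204} = -34776 - 2 \sqrt{1051}$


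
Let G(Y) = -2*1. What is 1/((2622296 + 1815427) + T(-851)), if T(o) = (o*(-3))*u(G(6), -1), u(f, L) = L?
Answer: 1/4435170 ≈ 2.2547e-7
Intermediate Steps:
G(Y) = -2
T(o) = 3*o (T(o) = (o*(-3))*(-1) = -3*o*(-1) = 3*o)
1/((2622296 + 1815427) + T(-851)) = 1/((2622296 + 1815427) + 3*(-851)) = 1/(4437723 - 2553) = 1/4435170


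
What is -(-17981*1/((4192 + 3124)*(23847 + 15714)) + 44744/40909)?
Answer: -12949443196615/11840221342884 ≈ -1.0937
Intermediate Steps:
-(-17981*1/((4192 + 3124)*(23847 + 15714)) + 44744/40909) = -(-17981/(7316*39561) + 44744*(1/40909)) = -(-17981/289428276 + 44744/40909) = -1*12949443196615/11840221342884 = -12949443196615/11840221342884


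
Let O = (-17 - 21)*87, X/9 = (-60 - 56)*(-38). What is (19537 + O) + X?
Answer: 55903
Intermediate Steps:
X = 39672 (X = 9*((-60 - 56)*(-38)) = 9*(-116*(-38)) = 9*4408 = 39672)
O = -3306 (O = -38*87 = -3306)
(19537 + O) + X = (19537 - 3306) + 39672 = 16231 + 39672 = 55903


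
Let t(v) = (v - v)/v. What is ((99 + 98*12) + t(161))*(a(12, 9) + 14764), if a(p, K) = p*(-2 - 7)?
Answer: 18686400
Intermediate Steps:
a(p, K) = -9*p (a(p, K) = p*(-9) = -9*p)
t(v) = 0 (t(v) = 0/v = 0)
((99 + 98*12) + t(161))*(a(12, 9) + 14764) = ((99 + 98*12) + 0)*(-9*12 + 14764) = ((99 + 1176) + 0)*(-108 + 14764) = (1275 + 0)*14656 = 1275*14656 = 18686400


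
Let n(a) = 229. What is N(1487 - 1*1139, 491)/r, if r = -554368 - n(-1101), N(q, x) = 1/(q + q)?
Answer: -1/385999512 ≈ -2.5907e-9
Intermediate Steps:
N(q, x) = 1/(2*q)
r = -554597 (r = -554368 - 1*229 = -554368 - 229 = -554597)
N(1487 - 1*1139, 491)/r = (1/(2*(1487 - 1*1139)))/(-554597) = (1/(2*(1487 - 1139)))*(-1/554597) = ((½)/348)*(-1/554597) = ((½)*(1/348))*(-1/554597) = (1/696)*(-1/554597) = -1/385999512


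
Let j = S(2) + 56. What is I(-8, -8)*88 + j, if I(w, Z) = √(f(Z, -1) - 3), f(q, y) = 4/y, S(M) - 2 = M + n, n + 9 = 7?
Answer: 58 + 88*I*√7 ≈ 58.0 + 232.83*I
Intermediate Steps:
n = -2 (n = -9 + 7 = -2)
S(M) = M (S(M) = 2 + (M - 2) = 2 + (-2 + M) = M)
j = 58 (j = 2 + 56 = 58)
I(w, Z) = I*√7 (I(w, Z) = √(4/(-1) - 3) = √(4*(-1) - 3) = √(-4 - 3) = √(-7) = I*√7)
I(-8, -8)*88 + j = (I*√7)*88 + 58 = 88*I*√7 + 58 = 58 + 88*I*√7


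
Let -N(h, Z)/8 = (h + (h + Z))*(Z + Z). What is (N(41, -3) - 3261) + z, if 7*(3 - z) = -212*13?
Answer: 6494/7 ≈ 927.71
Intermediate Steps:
N(h, Z) = -16*Z*(Z + 2*h) (N(h, Z) = -8*(h + (h + Z))*(Z + Z) = -8*(h + (Z + h))*2*Z = -8*(Z + 2*h)*2*Z = -16*Z*(Z + 2*h))
z = 2777/7 (z = 3 - (-212)*13/7 = 3 - 1/7*(-2756) = 3 + 2756/7 = 2777/7 ≈ 396.71)
(N(41, -3) - 3261) + z = (-16*(-3)*(-3 + 2*41) - 3261) + 2777/7 = (-16*(-3)*(-3 + 82) - 3261) + 2777/7 = (-16*(-3)*79 - 3261) + 2777/7 = (3792 - 3261) + 2777/7 = 531 + 2777/7 = 6494/7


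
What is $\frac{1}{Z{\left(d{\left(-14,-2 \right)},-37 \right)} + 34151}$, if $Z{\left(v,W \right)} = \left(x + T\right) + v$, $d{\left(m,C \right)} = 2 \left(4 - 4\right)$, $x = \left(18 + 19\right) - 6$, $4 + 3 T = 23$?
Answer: $\frac{3}{102565} \approx 2.925 \cdot 10^{-5}$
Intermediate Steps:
$T = \frac{19}{3}$ ($T = - \frac{4}{3} + \frac{1}{3} \cdot 23 = - \frac{4}{3} + \frac{23}{3} = \frac{19}{3} \approx 6.3333$)
$x = 31$ ($x = 37 - 6 = 31$)
$d{\left(m,C \right)} = 0$ ($d{\left(m,C \right)} = 2 \cdot 0 = 0$)
$Z{\left(v,W \right)} = \frac{112}{3} + v$ ($Z{\left(v,W \right)} = \left(31 + \frac{19}{3}\right) + v = \frac{112}{3} + v$)
$\frac{1}{Z{\left(d{\left(-14,-2 \right)},-37 \right)} + 34151} = \frac{1}{\left(\frac{112}{3} + 0\right) + 34151} = \frac{1}{\frac{112}{3} + 34151} = \frac{1}{\frac{102565}{3}} = \frac{3}{102565}$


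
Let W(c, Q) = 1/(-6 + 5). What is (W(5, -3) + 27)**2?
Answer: 676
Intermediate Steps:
W(c, Q) = -1 (W(c, Q) = 1/(-1) = -1)
(W(5, -3) + 27)**2 = (-1 + 27)**2 = 26**2 = 676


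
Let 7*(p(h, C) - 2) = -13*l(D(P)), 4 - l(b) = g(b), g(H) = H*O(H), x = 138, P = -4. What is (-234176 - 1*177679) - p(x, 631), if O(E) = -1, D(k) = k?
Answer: -411857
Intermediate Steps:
g(H) = -H (g(H) = H*(-1) = -H)
l(b) = 4 + b (l(b) = 4 - (-1)*b = 4 + b)
p(h, C) = 2 (p(h, C) = 2 + (-13*(4 - 4))/7 = 2 + (-13*0)/7 = 2 + (⅐)*0 = 2 + 0 = 2)
(-234176 - 1*177679) - p(x, 631) = (-234176 - 1*177679) - 1*2 = (-234176 - 177679) - 2 = -411855 - 2 = -411857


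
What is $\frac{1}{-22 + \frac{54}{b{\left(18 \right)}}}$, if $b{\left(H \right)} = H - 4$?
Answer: $- \frac{7}{127} \approx -0.055118$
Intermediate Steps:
$b{\left(H \right)} = -4 + H$
$\frac{1}{-22 + \frac{54}{b{\left(18 \right)}}} = \frac{1}{-22 + \frac{54}{-4 + 18}} = \frac{1}{-22 + \frac{54}{14}} = \frac{1}{-22 + 54 \cdot \frac{1}{14}} = \frac{1}{-22 + \frac{27}{7}} = \frac{1}{- \frac{127}{7}} = - \frac{7}{127}$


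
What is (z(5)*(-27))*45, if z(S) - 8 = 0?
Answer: -9720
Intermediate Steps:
z(S) = 8 (z(S) = 8 + 0 = 8)
(z(5)*(-27))*45 = (8*(-27))*45 = -216*45 = -9720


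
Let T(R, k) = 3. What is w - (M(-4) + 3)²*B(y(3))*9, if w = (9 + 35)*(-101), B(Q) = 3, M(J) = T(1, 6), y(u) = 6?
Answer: -5416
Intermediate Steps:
M(J) = 3
w = -4444 (w = 44*(-101) = -4444)
w - (M(-4) + 3)²*B(y(3))*9 = -4444 - (3 + 3)²*3*9 = -4444 - 6²*3*9 = -4444 - 36*3*9 = -4444 - 108*9 = -4444 - 1*972 = -4444 - 972 = -5416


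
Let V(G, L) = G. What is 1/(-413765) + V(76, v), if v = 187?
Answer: 31446139/413765 ≈ 76.000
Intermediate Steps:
1/(-413765) + V(76, v) = 1/(-413765) + 76 = -1/413765 + 76 = 31446139/413765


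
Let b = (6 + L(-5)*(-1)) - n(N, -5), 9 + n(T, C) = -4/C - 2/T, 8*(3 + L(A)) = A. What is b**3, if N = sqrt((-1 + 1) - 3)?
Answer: 357903897/64000 - 4568921*I*sqrt(3)/7200 ≈ 5592.3 - 1099.1*I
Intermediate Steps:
L(A) = -3 + A/8
N = I*sqrt(3) (N = sqrt(0 - 3) = sqrt(-3) = I*sqrt(3) ≈ 1.732*I)
n(T, C) = -9 - 4/C - 2/T (n(T, C) = -9 + (-4/C - 2/T) = -9 - 4/C - 2/T)
b = 713/40 - 2*I*sqrt(3)/3 (b = (6 + (-3 + (1/8)*(-5))*(-1)) - (-9 - 4/(-5) - 2*(-I*sqrt(3)/3)) = (6 + (-3 - 5/8)*(-1)) - (-9 - 4*(-1/5) - (-2)*I*sqrt(3)/3) = (6 - 29/8*(-1)) - (-9 + 4/5 + 2*I*sqrt(3)/3) = (6 + 29/8) - (-41/5 + 2*I*sqrt(3)/3) = 77/8 + (41/5 - 2*I*sqrt(3)/3) = 713/40 - 2*I*sqrt(3)/3 ≈ 17.825 - 1.1547*I)
b**3 = (713/40 - 2*I*sqrt(3)/3)**3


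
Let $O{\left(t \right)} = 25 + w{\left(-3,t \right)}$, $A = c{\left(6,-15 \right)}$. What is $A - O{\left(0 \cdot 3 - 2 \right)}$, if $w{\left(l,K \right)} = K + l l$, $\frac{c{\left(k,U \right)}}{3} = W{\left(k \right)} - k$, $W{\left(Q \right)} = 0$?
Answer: $-50$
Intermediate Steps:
$c{\left(k,U \right)} = - 3 k$ ($c{\left(k,U \right)} = 3 \left(0 - k\right) = 3 \left(- k\right) = - 3 k$)
$w{\left(l,K \right)} = K + l^{2}$
$A = -18$ ($A = \left(-3\right) 6 = -18$)
$O{\left(t \right)} = 34 + t$ ($O{\left(t \right)} = 25 + \left(t + \left(-3\right)^{2}\right) = 25 + \left(t + 9\right) = 25 + \left(9 + t\right) = 34 + t$)
$A - O{\left(0 \cdot 3 - 2 \right)} = -18 - \left(34 + \left(0 \cdot 3 - 2\right)\right) = -18 - \left(34 + \left(0 - 2\right)\right) = -18 - \left(34 - 2\right) = -18 - 32 = -50$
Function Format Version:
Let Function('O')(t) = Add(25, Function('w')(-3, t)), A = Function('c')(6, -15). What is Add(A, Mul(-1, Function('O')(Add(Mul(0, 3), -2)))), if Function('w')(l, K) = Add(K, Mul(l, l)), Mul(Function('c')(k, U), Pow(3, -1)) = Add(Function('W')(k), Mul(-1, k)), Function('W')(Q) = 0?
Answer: -50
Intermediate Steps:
Function('c')(k, U) = Mul(-3, k) (Function('c')(k, U) = Mul(3, Add(0, Mul(-1, k))) = Mul(3, Mul(-1, k)) = Mul(-3, k))
Function('w')(l, K) = Add(K, Pow(l, 2))
A = -18 (A = Mul(-3, 6) = -18)
Function('O')(t) = Add(34, t) (Function('O')(t) = Add(25, Add(t, Pow(-3, 2))) = Add(25, Add(t, 9)) = Add(25, Add(9, t)) = Add(34, t))
Add(A, Mul(-1, Function('O')(Add(Mul(0, 3), -2)))) = Add(-18, Mul(-1, Add(34, Add(Mul(0, 3), -2)))) = Add(-18, Mul(-1, Add(34, Add(0, -2)))) = Add(-18, Mul(-1, Add(34, -2))) = Add(-18, Mul(-1, 32)) = Add(-18, -32) = -50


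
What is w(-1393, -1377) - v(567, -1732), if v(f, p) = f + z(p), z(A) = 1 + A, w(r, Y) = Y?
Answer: -213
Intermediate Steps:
v(f, p) = 1 + f + p (v(f, p) = f + (1 + p) = 1 + f + p)
w(-1393, -1377) - v(567, -1732) = -1377 - (1 + 567 - 1732) = -1377 - 1*(-1164) = -1377 + 1164 = -213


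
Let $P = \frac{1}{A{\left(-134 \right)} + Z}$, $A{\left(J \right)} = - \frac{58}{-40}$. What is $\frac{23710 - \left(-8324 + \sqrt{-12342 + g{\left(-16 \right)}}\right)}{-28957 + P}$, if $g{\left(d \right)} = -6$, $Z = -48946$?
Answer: $- \frac{31357794294}{28345746707} + \frac{41113422 i \sqrt{7}}{28345746707} \approx -1.1063 + 0.0038375 i$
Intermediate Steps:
$A{\left(J \right)} = \frac{29}{20}$ ($A{\left(J \right)} = \left(-58\right) \left(- \frac{1}{40}\right) = \frac{29}{20}$)
$P = - \frac{20}{978891}$ ($P = \frac{1}{\frac{29}{20} - 48946} = \frac{1}{- \frac{978891}{20}} = - \frac{20}{978891} \approx -2.0431 \cdot 10^{-5}$)
$\frac{23710 - \left(-8324 + \sqrt{-12342 + g{\left(-16 \right)}}\right)}{-28957 + P} = \frac{23710 + \left(8324 - \sqrt{-12342 - 6}\right)}{-28957 - \frac{20}{978891}} = \frac{23710 + \left(8324 - \sqrt{-12348}\right)}{- \frac{28345746707}{978891}} = \left(23710 + \left(8324 - 42 i \sqrt{7}\right)\right) \left(- \frac{978891}{28345746707}\right) = \left(32034 - 42 i \sqrt{7}\right) \left(- \frac{978891}{28345746707}\right) = - \frac{31357794294}{28345746707} + \frac{41113422 i \sqrt{7}}{28345746707}$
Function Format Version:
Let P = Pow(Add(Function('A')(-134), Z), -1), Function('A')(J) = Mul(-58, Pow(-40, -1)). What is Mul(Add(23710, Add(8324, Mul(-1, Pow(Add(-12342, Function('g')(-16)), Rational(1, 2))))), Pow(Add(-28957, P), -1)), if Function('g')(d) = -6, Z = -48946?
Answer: Add(Rational(-31357794294, 28345746707), Mul(Rational(41113422, 28345746707), I, Pow(7, Rational(1, 2)))) ≈ Add(-1.1063, Mul(0.0038375, I))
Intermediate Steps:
Function('A')(J) = Rational(29, 20) (Function('A')(J) = Mul(-58, Rational(-1, 40)) = Rational(29, 20))
P = Rational(-20, 978891) (P = Pow(Add(Rational(29, 20), -48946), -1) = Pow(Rational(-978891, 20), -1) = Rational(-20, 978891) ≈ -2.0431e-5)
Mul(Add(23710, Add(8324, Mul(-1, Pow(Add(-12342, Function('g')(-16)), Rational(1, 2))))), Pow(Add(-28957, P), -1)) = Mul(Add(23710, Add(8324, Mul(-1, Pow(Add(-12342, -6), Rational(1, 2))))), Pow(Add(-28957, Rational(-20, 978891)), -1)) = Mul(Add(23710, Add(8324, Mul(-1, Pow(-12348, Rational(1, 2))))), Pow(Rational(-28345746707, 978891), -1)) = Mul(Add(23710, Add(8324, Mul(-1, Mul(42, I, Pow(7, Rational(1, 2)))))), Rational(-978891, 28345746707)) = Mul(Add(23710, Add(8324, Mul(-42, I, Pow(7, Rational(1, 2))))), Rational(-978891, 28345746707)) = Mul(Add(32034, Mul(-42, I, Pow(7, Rational(1, 2)))), Rational(-978891, 28345746707)) = Add(Rational(-31357794294, 28345746707), Mul(Rational(41113422, 28345746707), I, Pow(7, Rational(1, 2))))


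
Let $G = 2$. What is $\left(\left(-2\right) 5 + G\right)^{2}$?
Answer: $64$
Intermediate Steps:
$\left(\left(-2\right) 5 + G\right)^{2} = \left(\left(-2\right) 5 + 2\right)^{2} = \left(-10 + 2\right)^{2} = \left(-8\right)^{2} = 64$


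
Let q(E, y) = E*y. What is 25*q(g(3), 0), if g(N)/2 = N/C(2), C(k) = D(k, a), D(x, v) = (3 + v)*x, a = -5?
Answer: 0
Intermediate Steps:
D(x, v) = x*(3 + v)
C(k) = -2*k (C(k) = k*(3 - 5) = k*(-2) = -2*k)
g(N) = -N/2 (g(N) = 2*(N/((-2*2))) = 2*(N/(-4)) = 2*(-N/4) = -N/2)
25*q(g(3), 0) = 25*(-½*3*0) = 25*(-3/2*0) = 25*0 = 0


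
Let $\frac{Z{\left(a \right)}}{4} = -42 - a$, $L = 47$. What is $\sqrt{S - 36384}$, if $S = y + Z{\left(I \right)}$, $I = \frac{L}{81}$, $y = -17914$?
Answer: $\frac{i \sqrt{4411934}}{9} \approx 233.38 i$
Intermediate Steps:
$I = \frac{47}{81} \approx 0.58025$
$Z{\left(a \right)} = -168 - 4 a$ ($Z{\left(a \right)} = 4 \left(-42 - a\right) = -168 - 4 a$)
$S = - \frac{1464830}{81}$ ($S = -17914 - \frac{13796}{81} = - \frac{1464830}{81} \approx -18084.0$)
$\sqrt{S - 36384} = \sqrt{- \frac{1464830}{81} - 36384} = \sqrt{- \frac{4411934}{81}} = \frac{i \sqrt{4411934}}{9}$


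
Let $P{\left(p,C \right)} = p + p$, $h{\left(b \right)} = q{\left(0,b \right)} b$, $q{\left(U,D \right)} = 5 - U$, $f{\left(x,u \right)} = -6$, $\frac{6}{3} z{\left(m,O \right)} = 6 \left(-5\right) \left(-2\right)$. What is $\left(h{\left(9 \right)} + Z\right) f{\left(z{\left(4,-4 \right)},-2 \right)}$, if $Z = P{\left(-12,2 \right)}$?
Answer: $-126$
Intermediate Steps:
$z{\left(m,O \right)} = 30$ ($z{\left(m,O \right)} = \frac{6 \left(-5\right) \left(-2\right)}{2} = \frac{\left(-30\right) \left(-2\right)}{2} = \frac{1}{2} \cdot 60 = 30$)
$h{\left(b \right)} = 5 b$ ($h{\left(b \right)} = \left(5 - 0\right) b = \left(5 + 0\right) b = 5 b$)
$P{\left(p,C \right)} = 2 p$
$Z = -24$ ($Z = 2 \left(-12\right) = -24$)
$\left(h{\left(9 \right)} + Z\right) f{\left(z{\left(4,-4 \right)},-2 \right)} = \left(5 \cdot 9 - 24\right) \left(-6\right) = \left(45 - 24\right) \left(-6\right) = 21 \left(-6\right) = -126$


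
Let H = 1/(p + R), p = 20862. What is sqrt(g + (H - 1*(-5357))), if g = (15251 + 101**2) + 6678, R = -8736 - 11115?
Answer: sqrt(38316250938)/1011 ≈ 193.62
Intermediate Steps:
R = -19851
g = 32130 (g = (15251 + 10201) + 6678 = 25452 + 6678 = 32130)
H = 1/1011 (H = 1/(20862 - 19851) = 1/1011 ≈ 0.00098912)
sqrt(g + (H - 1*(-5357))) = sqrt(32130 + (1/1011 - 1*(-5357))) = sqrt(32130 + (1/1011 + 5357)) = sqrt(32130 + 5415928/1011) = sqrt(37899358/1011) = sqrt(38316250938)/1011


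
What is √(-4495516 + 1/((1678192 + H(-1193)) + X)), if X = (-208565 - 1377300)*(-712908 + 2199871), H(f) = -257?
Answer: I*√694399152077473612628900909935/393020150010 ≈ 2120.3*I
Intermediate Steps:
X = -2358122577995 (X = -1585865*1486963 = -2358122577995)
√(-4495516 + 1/((1678192 + H(-1193)) + X)) = √(-4495516 + 1/((1678192 - 257) - 2358122577995)) = √(-4495516 + 1/(1677935 - 2358122577995)) = √(-4495516 + 1/(-2358120900060)) = √(-4495516 - 1/2358120900060) = √(-10600970236154130961/2358120900060) = I*√694399152077473612628900909935/393020150010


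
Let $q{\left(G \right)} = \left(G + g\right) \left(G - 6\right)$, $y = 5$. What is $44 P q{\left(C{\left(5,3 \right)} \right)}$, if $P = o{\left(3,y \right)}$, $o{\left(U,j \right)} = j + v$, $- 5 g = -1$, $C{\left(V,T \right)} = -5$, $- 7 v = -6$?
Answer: $\frac{476256}{35} \approx 13607.0$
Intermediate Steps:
$v = \frac{6}{7}$ ($v = \left(- \frac{1}{7}\right) \left(-6\right) = \frac{6}{7} \approx 0.85714$)
$g = \frac{1}{5}$ ($g = \left(- \frac{1}{5}\right) \left(-1\right) = \frac{1}{5} \approx 0.2$)
$o{\left(U,j \right)} = \frac{6}{7} + j$ ($o{\left(U,j \right)} = j + \frac{6}{7} = \frac{6}{7} + j$)
$q{\left(G \right)} = \left(-6 + G\right) \left(\frac{1}{5} + G\right)$ ($q{\left(G \right)} = \left(G + \frac{1}{5}\right) \left(G - 6\right) = \left(\frac{1}{5} + G\right) \left(-6 + G\right) = \left(-6 + G\right) \left(\frac{1}{5} + G\right)$)
$P = \frac{41}{7}$ ($P = \frac{6}{7} + 5 = \frac{41}{7} \approx 5.8571$)
$44 P q{\left(C{\left(5,3 \right)} \right)} = 44 \cdot \frac{41}{7} \left(- \frac{6}{5} + \left(-5\right)^{2} - -29\right) = \frac{1804 \left(- \frac{6}{5} + 25 + 29\right)}{7} = \frac{1804}{7} \cdot \frac{264}{5} = \frac{476256}{35}$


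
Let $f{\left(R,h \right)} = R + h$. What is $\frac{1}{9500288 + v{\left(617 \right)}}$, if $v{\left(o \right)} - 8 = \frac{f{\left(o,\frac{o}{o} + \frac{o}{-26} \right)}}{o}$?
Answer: $\frac{16042}{152403763883} \approx 1.0526 \cdot 10^{-7}$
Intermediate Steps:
$v{\left(o \right)} = 8 + \frac{1 + \frac{25 o}{26}}{o}$ ($v{\left(o \right)} = 8 + \frac{o + \left(\frac{o}{o} + \frac{o}{-26}\right)}{o} = 8 + \frac{o + \left(1 + o \left(- \frac{1}{26}\right)\right)}{o} = 8 + \frac{o - \left(-1 + \frac{o}{26}\right)}{o} = 8 + \frac{1 + \frac{25 o}{26}}{o}$)
$\frac{1}{9500288 + v{\left(617 \right)}} = \frac{1}{9500288 + \left(\frac{233}{26} + \frac{1}{617}\right)} = \frac{1}{9500288 + \frac{143787}{16042}} = \frac{1}{\frac{152403763883}{16042}} = \frac{16042}{152403763883}$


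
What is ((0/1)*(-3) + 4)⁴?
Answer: 256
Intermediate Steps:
((0/1)*(-3) + 4)⁴ = ((0*1)*(-3) + 4)⁴ = (0*(-3) + 4)⁴ = (0 + 4)⁴ = 4⁴ = 256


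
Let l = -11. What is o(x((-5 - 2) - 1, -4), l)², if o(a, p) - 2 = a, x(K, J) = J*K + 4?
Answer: 1444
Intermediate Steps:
x(K, J) = 4 + J*K
o(a, p) = 2 + a
o(x((-5 - 2) - 1, -4), l)² = (2 + (4 - 4*((-5 - 2) - 1)))² = (2 + (4 - 4*(-7 - 1)))² = (2 + (4 - 4*(-8)))² = (2 + (4 + 32))² = (2 + 36)² = 38² = 1444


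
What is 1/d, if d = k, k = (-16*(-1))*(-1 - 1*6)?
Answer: -1/112 ≈ -0.0089286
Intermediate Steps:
k = -112 (k = 16*(-1 - 6) = 16*(-7) = -112)
d = -112
1/d = 1/(-112) = -1/112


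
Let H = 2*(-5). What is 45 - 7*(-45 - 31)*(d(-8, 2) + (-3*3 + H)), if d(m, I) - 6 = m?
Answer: -11127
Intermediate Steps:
H = -10
d(m, I) = 6 + m
45 - 7*(-45 - 31)*(d(-8, 2) + (-3*3 + H)) = 45 - 7*(-45 - 31)*((6 - 8) + (-3*3 - 10)) = 45 - (-532)*(-2 + (-9 - 10)) = 45 - (-532)*(-2 - 19) = 45 - (-532)*(-21) = 45 - 7*1596 = 45 - 11172 = -11127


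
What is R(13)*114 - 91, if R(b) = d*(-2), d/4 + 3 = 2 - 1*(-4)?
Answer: -2827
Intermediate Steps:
d = 12 (d = -12 + 4*(2 - 1*(-4)) = -12 + 4*(2 + 4) = -12 + 4*6 = -12 + 24 = 12)
R(b) = -24 (R(b) = 12*(-2) = -24)
R(13)*114 - 91 = -24*114 - 91 = -2736 - 91 = -2827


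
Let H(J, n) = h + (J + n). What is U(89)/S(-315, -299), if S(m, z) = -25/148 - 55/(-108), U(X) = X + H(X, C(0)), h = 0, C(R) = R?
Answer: 88911/170 ≈ 523.01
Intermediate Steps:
H(J, n) = J + n (H(J, n) = 0 + (J + n) = J + n)
U(X) = 2*X (U(X) = X + (X + 0) = X + X = 2*X)
S(m, z) = 340/999 (S(m, z) = -25*1/148 - 55*(-1/108) = -25/148 + 55/108 = 340/999)
U(89)/S(-315, -299) = (2*89)/(340/999) = 178*(999/340) = 88911/170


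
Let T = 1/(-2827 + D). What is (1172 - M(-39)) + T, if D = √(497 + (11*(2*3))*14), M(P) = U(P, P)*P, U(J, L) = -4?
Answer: 8118353301/7990508 - 7*√29/7990508 ≈ 1016.0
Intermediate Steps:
M(P) = -4*P
D = 7*√29 (D = √(497 + (11*6)*14) = √(497 + 66*14) = √(497 + 924) = √1421 = 7*√29 ≈ 37.696)
T = 1/(-2827 + 7*√29) ≈ -0.00035851
(1172 - M(-39)) + T = (1172 - (-4)*(-39)) + (-2827/7990508 - 7*√29/7990508) = (1172 - 1*156) + (-2827/7990508 - 7*√29/7990508) = (1172 - 156) + (-2827/7990508 - 7*√29/7990508) = 1016 + (-2827/7990508 - 7*√29/7990508) = 8118353301/7990508 - 7*√29/7990508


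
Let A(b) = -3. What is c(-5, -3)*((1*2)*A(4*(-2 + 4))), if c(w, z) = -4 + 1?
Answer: 18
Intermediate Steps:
c(w, z) = -3
c(-5, -3)*((1*2)*A(4*(-2 + 4))) = -3*1*2*(-3) = -6*(-3) = -3*(-6) = 18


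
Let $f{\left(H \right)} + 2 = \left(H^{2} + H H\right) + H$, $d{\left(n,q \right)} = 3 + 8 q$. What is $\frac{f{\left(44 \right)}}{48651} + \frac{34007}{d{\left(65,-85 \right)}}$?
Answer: $- \frac{1651824779}{32936727} \approx -50.151$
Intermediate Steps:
$f{\left(H \right)} = -2 + H + 2 H^{2}$ ($f{\left(H \right)} = -2 + \left(\left(H^{2} + H H\right) + H\right) = -2 + \left(\left(H^{2} + H^{2}\right) + H\right) = -2 + \left(2 H^{2} + H\right) = -2 + \left(H + 2 H^{2}\right) = -2 + H + 2 H^{2}$)
$\frac{f{\left(44 \right)}}{48651} + \frac{34007}{d{\left(65,-85 \right)}} = \frac{-2 + 44 + 2 \cdot 44^{2}}{48651} + \frac{34007}{3 + 8 \left(-85\right)} = \left(-2 + 44 + 2 \cdot 1936\right) \frac{1}{48651} + \frac{34007}{3 - 680} = \left(-2 + 44 + 3872\right) \frac{1}{48651} + \frac{34007}{-677} = 3914 \cdot \frac{1}{48651} + 34007 \left(- \frac{1}{677}\right) = \frac{3914}{48651} - \frac{34007}{677} = - \frac{1651824779}{32936727}$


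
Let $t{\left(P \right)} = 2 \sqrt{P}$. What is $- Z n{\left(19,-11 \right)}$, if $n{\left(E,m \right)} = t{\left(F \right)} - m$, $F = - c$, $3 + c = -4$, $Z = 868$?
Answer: $-9548 - 1736 \sqrt{7} \approx -14141.0$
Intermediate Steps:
$c = -7$ ($c = -3 - 4 = -7$)
$F = 7$ ($F = \left(-1\right) \left(-7\right) = 7$)
$n{\left(E,m \right)} = - m + 2 \sqrt{7}$ ($n{\left(E,m \right)} = 2 \sqrt{7} - m = - m + 2 \sqrt{7}$)
$- Z n{\left(19,-11 \right)} = \left(-1\right) 868 \left(\left(-1\right) \left(-11\right) + 2 \sqrt{7}\right) = - 868 \left(11 + 2 \sqrt{7}\right) = -9548 - 1736 \sqrt{7}$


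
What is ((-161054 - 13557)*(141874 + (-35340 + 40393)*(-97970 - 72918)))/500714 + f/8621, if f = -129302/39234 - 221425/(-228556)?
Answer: 2913492952645178286823020173/9677041482931391244 ≈ 3.0107e+8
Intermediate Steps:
f = -10432679731/4483583052 (f = -129302*1/39234 - 221425*(-1/228556) = -64651/19617 + 221425/228556 = -10432679731/4483583052 ≈ -2.3269)
((-161054 - 13557)*(141874 + (-35340 + 40393)*(-97970 - 72918)))/500714 + f/8621 = ((-161054 - 13557)*(141874 + (-35340 + 40393)*(-97970 - 72918)))/500714 - 10432679731/4483583052/8621 = -174611*(141874 + 5053*(-170888))*(1/500714) - 10432679731/4483583052*1/8621 = -174611*(141874 - 863497064)*(1/500714) - 10432679731/38652969491292 = -174611*(-863355190)*(1/500714) - 10432679731/38652969491292 = 150751313081090*(1/500714) - 10432679731/38652969491292 = 75375656540545/250357 - 10432679731/38652969491292 = 2913492952645178286823020173/9677041482931391244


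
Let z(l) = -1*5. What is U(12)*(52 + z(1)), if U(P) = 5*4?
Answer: 940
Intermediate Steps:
z(l) = -5
U(P) = 20
U(12)*(52 + z(1)) = 20*(52 - 5) = 20*47 = 940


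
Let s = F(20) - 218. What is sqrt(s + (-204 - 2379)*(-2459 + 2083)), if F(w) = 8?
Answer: sqrt(970998) ≈ 985.39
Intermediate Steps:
s = -210 (s = 8 - 218 = -210)
sqrt(s + (-204 - 2379)*(-2459 + 2083)) = sqrt(-210 + (-204 - 2379)*(-2459 + 2083)) = sqrt(-210 - 2583*(-376)) = sqrt(-210 + 971208) = sqrt(970998)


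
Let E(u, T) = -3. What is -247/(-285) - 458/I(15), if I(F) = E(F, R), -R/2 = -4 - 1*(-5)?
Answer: 2303/15 ≈ 153.53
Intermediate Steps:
R = -2 (R = -2*(-4 - 1*(-5)) = -2*(-4 + 5) = -2*1 = -2)
I(F) = -3
-247/(-285) - 458/I(15) = -247/(-285) - 458/(-3) = -247*(-1/285) - 458*(-⅓) = 13/15 + 458/3 = 2303/15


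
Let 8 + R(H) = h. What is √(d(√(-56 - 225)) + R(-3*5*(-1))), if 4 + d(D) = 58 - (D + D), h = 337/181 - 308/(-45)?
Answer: √(403252615 - 14742450*I*√281)/2715 ≈ 7.7094 - 2.1744*I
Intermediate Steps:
h = 70913/8145 (h = 337*(1/181) - 308*(-1/45) = 337/181 + 308/45 = 70913/8145 ≈ 8.7063)
R(H) = 5753/8145 (R(H) = -8 + 70913/8145 = 5753/8145)
d(D) = 54 - 2*D (d(D) = -4 + (58 - (D + D)) = -4 + (58 - 2*D) = 54 - 2*D)
√(d(√(-56 - 225)) + R(-3*5*(-1))) = √((54 - 2*√(-56 - 225)) + 5753/8145) = √((54 - 2*I*√281) + 5753/8145) = √(445583/8145 - 2*I*√281)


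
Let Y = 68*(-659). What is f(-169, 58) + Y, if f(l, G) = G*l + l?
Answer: -54783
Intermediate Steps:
f(l, G) = l + G*l
Y = -44812
f(-169, 58) + Y = -169*(1 + 58) - 44812 = -169*59 - 44812 = -9971 - 44812 = -54783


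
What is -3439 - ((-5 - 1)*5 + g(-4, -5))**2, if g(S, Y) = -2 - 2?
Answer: -4595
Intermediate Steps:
g(S, Y) = -4
-3439 - ((-5 - 1)*5 + g(-4, -5))**2 = -3439 - ((-5 - 1)*5 - 4)**2 = -3439 - (-6*5 - 4)**2 = -3439 - (-30 - 4)**2 = -3439 - 1*(-34)**2 = -3439 - 1*1156 = -3439 - 1156 = -4595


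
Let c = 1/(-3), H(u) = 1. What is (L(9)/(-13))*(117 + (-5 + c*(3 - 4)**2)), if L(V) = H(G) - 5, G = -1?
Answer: 1340/39 ≈ 34.359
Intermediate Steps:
c = -1/3 ≈ -0.33333
L(V) = -4 (L(V) = 1 - 5 = -4)
(L(9)/(-13))*(117 + (-5 + c*(3 - 4)**2)) = (-4/(-13))*(117 + (-5 - (3 - 4)**2/3)) = (-4*(-1/13))*(117 + (-5 - 1/3*(-1)**2)) = 4*(117 + (-5 - 1/3*1))/13 = 4*(117 + (-5 - 1/3))/13 = 4*(117 - 16/3)/13 = (4/13)*(335/3) = 1340/39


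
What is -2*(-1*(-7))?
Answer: -14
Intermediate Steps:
-2*(-1*(-7)) = -2*7 = -1*14 = -14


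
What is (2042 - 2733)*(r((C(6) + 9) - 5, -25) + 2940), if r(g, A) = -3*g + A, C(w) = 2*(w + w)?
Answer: -1956221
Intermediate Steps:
C(w) = 4*w (C(w) = 2*(2*w) = 4*w)
r(g, A) = A - 3*g
(2042 - 2733)*(r((C(6) + 9) - 5, -25) + 2940) = (2042 - 2733)*((-25 - 3*((4*6 + 9) - 5)) + 2940) = -691*((-25 - 3*((24 + 9) - 5)) + 2940) = -691*((-25 - 3*(33 - 5)) + 2940) = -691*((-25 - 3*28) + 2940) = -691*((-25 - 84) + 2940) = -691*(-109 + 2940) = -691*2831 = -1956221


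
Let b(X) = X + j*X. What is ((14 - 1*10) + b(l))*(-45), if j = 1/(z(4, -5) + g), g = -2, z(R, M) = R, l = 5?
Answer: -1035/2 ≈ -517.50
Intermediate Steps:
j = 1/2 (j = 1/(4 - 2) = 1/2 ≈ 0.50000)
b(X) = 3*X/2 (b(X) = X + X/2 = 3*X/2)
((14 - 1*10) + b(l))*(-45) = ((14 - 1*10) + (3/2)*5)*(-45) = ((14 - 10) + 15/2)*(-45) = (4 + 15/2)*(-45) = (23/2)*(-45) = -1035/2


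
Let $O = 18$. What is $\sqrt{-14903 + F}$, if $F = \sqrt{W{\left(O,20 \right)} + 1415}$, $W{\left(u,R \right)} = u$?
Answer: $\sqrt{-14903 + \sqrt{1433}} \approx 121.92 i$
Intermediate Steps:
$F = \sqrt{1433}$ ($F = \sqrt{18 + 1415} = \sqrt{1433} \approx 37.855$)
$\sqrt{-14903 + F} = \sqrt{-14903 + \sqrt{1433}}$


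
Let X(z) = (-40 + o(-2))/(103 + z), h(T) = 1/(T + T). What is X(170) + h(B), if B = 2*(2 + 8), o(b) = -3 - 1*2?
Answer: -509/3640 ≈ -0.13984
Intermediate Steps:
o(b) = -5 (o(b) = -3 - 2 = -5)
B = 20 (B = 2*10 = 20)
h(T) = 1/(2*T)
X(z) = -45/(103 + z) (X(z) = (-40 - 5)/(103 + z) = -45/(103 + z))
X(170) + h(B) = -45/(103 + 170) + (1/2)/20 = -45/273 + (1/2)*(1/20) = -45*1/273 + 1/40 = -15/91 + 1/40 = -509/3640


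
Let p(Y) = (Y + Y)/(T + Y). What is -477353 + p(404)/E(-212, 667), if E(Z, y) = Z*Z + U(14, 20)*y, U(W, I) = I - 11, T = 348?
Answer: -2286052109253/4789018 ≈ -4.7735e+5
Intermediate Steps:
U(W, I) = -11 + I
p(Y) = 2*Y/(348 + Y) (p(Y) = (Y + Y)/(348 + Y) = (2*Y)/(348 + Y) = 2*Y/(348 + Y))
E(Z, y) = Z² + 9*y (E(Z, y) = Z*Z + (-11 + 20)*y = Z² + 9*y)
-477353 + p(404)/E(-212, 667) = -477353 + (2*404/(348 + 404))/((-212)² + 9*667) = -477353 + (2*404/752)/(44944 + 6003) = -477353 + (2*404*(1/752))/50947 = -477353 + (101/94)*(1/50947) = -477353 + 101/4789018 = -2286052109253/4789018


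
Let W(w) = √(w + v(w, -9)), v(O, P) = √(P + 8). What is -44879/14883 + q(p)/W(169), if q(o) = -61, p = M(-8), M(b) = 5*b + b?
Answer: -44879/14883 - 61/√(169 + I) ≈ -7.7077 + 0.013882*I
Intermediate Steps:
M(b) = 6*b
p = -48 (p = 6*(-8) = -48)
v(O, P) = √(8 + P)
W(w) = √(I + w) (W(w) = √(w + √(8 - 9)) = √(w + √(-1)) = √(w + I) = √(I + w))
-44879/14883 + q(p)/W(169) = -44879/14883 - 61/√(I + 169) = -44879*1/14883 - 61/√(169 + I) = -44879/14883 - 61/√(169 + I)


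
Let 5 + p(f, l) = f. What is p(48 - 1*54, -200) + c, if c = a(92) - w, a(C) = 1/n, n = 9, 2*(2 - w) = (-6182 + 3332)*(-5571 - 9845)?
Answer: 197710084/9 ≈ 2.1968e+7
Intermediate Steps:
w = -21967798 (w = 2 - (-6182 + 3332)*(-5571 - 9845)/2 = 2 - (-1425)*(-15416) = 2 - ½*43935600 = 2 - 21967800 = -21967798)
p(f, l) = -5 + f
a(C) = ⅑ (a(C) = 1/9 = ⅑)
c = 197710183/9 (c = ⅑ - 1*(-21967798) = ⅑ + 21967798 = 197710183/9 ≈ 2.1968e+7)
p(48 - 1*54, -200) + c = (-5 + (48 - 1*54)) + 197710183/9 = (-5 + (48 - 54)) + 197710183/9 = (-5 - 6) + 197710183/9 = -11 + 197710183/9 = 197710084/9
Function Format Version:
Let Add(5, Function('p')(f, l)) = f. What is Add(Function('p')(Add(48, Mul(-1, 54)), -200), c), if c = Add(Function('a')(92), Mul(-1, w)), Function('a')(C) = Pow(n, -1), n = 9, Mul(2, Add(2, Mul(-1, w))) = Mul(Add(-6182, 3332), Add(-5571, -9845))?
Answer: Rational(197710084, 9) ≈ 2.1968e+7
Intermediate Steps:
w = -21967798 (w = Add(2, Mul(Rational(-1, 2), Mul(Add(-6182, 3332), Add(-5571, -9845)))) = Add(2, Mul(Rational(-1, 2), Mul(-2850, -15416))) = Add(2, Mul(Rational(-1, 2), 43935600)) = Add(2, -21967800) = -21967798)
Function('p')(f, l) = Add(-5, f)
Function('a')(C) = Rational(1, 9) (Function('a')(C) = Pow(9, -1) = Rational(1, 9))
c = Rational(197710183, 9) (c = Add(Rational(1, 9), Mul(-1, -21967798)) = Add(Rational(1, 9), 21967798) = Rational(197710183, 9) ≈ 2.1968e+7)
Add(Function('p')(Add(48, Mul(-1, 54)), -200), c) = Add(Add(-5, Add(48, Mul(-1, 54))), Rational(197710183, 9)) = Add(Add(-5, Add(48, -54)), Rational(197710183, 9)) = Add(Add(-5, -6), Rational(197710183, 9)) = Add(-11, Rational(197710183, 9)) = Rational(197710084, 9)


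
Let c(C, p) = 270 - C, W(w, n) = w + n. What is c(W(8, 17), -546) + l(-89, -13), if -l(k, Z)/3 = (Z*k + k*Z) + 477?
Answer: -8128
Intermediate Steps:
W(w, n) = n + w
l(k, Z) = -1431 - 6*Z*k (l(k, Z) = -3*((Z*k + k*Z) + 477) = -3*((Z*k + Z*k) + 477) = -3*(2*Z*k + 477) = -3*(477 + 2*Z*k) = -1431 - 6*Z*k)
c(W(8, 17), -546) + l(-89, -13) = (270 - (17 + 8)) + (-1431 - 6*(-13)*(-89)) = (270 - 1*25) + (-1431 - 6942) = (270 - 25) - 8373 = 245 - 8373 = -8128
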